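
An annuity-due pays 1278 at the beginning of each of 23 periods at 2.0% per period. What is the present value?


PV_due = PMT * (1-(1+i)^(-n))/i * (1+i)
PV_immediate = 23377.4369
PV_due = 23377.4369 * 1.02
= 23844.9856


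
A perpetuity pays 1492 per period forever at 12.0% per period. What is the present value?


PV = PMT / i
= 1492 / 0.12
= 12433.3333


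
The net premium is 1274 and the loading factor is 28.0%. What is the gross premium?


Gross = net * (1 + loading)
= 1274 * (1 + 0.28)
= 1274 * 1.28
= 1630.72


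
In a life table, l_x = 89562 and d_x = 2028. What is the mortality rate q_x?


q_x = d_x / l_x
= 2028 / 89562
= 0.0226


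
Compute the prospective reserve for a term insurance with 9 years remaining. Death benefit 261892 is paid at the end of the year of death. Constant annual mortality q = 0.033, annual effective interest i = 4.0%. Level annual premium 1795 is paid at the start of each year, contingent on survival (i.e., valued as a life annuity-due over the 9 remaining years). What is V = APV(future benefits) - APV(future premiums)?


v = 1/(1+i) = 0.961538
APV(future benefits) per unit = sum_{k=0}^{8} k_p_x * q * v^(k+1) = 0.217238
APV(future benefits) = 261892 * 0.217238 = 56892.8748
Life annuity-due factor ä_{x:9} = sum_{k=0}^{8} k_p_x * v^k = 6.846286
APV(future premiums) = 1795 * 6.846286 = 12289.0836
V = 56892.8748 - 12289.0836
= 44603.7912


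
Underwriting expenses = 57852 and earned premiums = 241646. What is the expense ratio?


Expense ratio = expenses / premiums
= 57852 / 241646
= 0.2394


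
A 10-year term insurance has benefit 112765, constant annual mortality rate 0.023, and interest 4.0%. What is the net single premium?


NSP = benefit * sum_{k=0}^{n-1} k_p_x * q * v^(k+1)
With constant q=0.023, v=0.961538
Sum = 0.169646
NSP = 112765 * 0.169646
= 19130.0895


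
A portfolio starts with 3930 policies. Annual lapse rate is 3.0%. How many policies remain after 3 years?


remaining = initial * (1 - lapse)^years
= 3930 * (1 - 0.03)^3
= 3930 * 0.912673
= 3586.8049


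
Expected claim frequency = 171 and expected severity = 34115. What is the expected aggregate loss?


E[S] = E[N] * E[X]
= 171 * 34115
= 5.8337e+06


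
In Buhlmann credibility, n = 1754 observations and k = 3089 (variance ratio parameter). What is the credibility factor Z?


Z = n / (n + k)
= 1754 / (1754 + 3089)
= 1754 / 4843
= 0.3622


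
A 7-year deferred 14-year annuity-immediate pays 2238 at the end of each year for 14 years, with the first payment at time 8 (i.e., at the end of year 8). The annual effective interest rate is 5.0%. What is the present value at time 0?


PV at time 7 of the 14-year annuity-immediate:
a_n = 2238 * (1-(1+0.05)^(-14))/0.05 = 22153.1584
Discount back 7 years to time 0:
PV = 22153.1584 * (1+0.05)^(-7)
= 22153.1584 * 0.710681
= 15743.8361


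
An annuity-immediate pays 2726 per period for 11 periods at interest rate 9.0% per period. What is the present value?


PV = PMT * (1 - (1+i)^(-n)) / i
= 2726 * (1 - (1+0.09)^(-11)) / 0.09
= 2726 * (1 - 0.387533) / 0.09
= 2726 * 6.805191
= 18550.9494


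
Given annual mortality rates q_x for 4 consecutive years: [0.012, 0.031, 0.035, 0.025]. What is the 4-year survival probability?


p_k = 1 - q_k for each year
Survival = product of (1 - q_k)
= 0.988 * 0.969 * 0.965 * 0.975
= 0.9008


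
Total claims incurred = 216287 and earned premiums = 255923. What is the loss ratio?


Loss ratio = claims / premiums
= 216287 / 255923
= 0.8451


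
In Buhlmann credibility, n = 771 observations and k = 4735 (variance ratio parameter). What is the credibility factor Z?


Z = n / (n + k)
= 771 / (771 + 4735)
= 771 / 5506
= 0.14


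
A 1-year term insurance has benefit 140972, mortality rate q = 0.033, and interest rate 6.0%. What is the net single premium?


NSP = benefit * q * v
v = 1/(1+i) = 0.943396
NSP = 140972 * 0.033 * 0.943396
= 4388.7509


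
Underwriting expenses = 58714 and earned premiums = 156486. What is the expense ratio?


Expense ratio = expenses / premiums
= 58714 / 156486
= 0.3752


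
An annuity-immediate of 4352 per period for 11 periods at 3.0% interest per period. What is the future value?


FV = PMT * ((1+i)^n - 1) / i
= 4352 * ((1.03)^11 - 1) / 0.03
= 4352 * (1.384234 - 1) / 0.03
= 55739.5268


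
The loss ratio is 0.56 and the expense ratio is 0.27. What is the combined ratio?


Combined ratio = loss ratio + expense ratio
= 0.56 + 0.27
= 0.83


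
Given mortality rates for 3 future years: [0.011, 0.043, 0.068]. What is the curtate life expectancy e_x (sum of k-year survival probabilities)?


e_x = sum_{k=1}^{n} k_p_x
k_p_x values:
  1_p_x = 0.989
  2_p_x = 0.946473
  3_p_x = 0.882113
e_x = 2.8176


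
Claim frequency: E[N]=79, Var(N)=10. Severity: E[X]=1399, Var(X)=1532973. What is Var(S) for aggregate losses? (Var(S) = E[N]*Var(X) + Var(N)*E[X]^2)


Var(S) = E[N]*Var(X) + Var(N)*E[X]^2
= 79*1532973 + 10*1399^2
= 121104867 + 19572010
= 1.4068e+08


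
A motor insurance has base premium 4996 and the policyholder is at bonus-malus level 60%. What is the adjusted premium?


adjusted = base * BM_level / 100
= 4996 * 60 / 100
= 4996 * 0.6
= 2997.6


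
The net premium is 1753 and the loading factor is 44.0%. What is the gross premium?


Gross = net * (1 + loading)
= 1753 * (1 + 0.44)
= 1753 * 1.44
= 2524.32


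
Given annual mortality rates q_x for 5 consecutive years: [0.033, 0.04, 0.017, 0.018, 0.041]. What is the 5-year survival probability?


p_k = 1 - q_k for each year
Survival = product of (1 - q_k)
= 0.967 * 0.96 * 0.983 * 0.982 * 0.959
= 0.8594


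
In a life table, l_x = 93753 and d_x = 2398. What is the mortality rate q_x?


q_x = d_x / l_x
= 2398 / 93753
= 0.0256


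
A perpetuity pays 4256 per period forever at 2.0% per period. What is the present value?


PV = PMT / i
= 4256 / 0.02
= 212800.0


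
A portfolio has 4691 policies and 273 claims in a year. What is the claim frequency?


frequency = claims / policies
= 273 / 4691
= 0.0582


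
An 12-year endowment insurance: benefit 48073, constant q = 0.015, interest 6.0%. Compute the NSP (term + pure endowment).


Term component = 5628.9826
Pure endowment = 12_p_x * v^12 * benefit = 0.834132 * 0.496969 * 48073 = 19928.0869
NSP = 25557.0695


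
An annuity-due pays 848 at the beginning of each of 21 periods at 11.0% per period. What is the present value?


PV_due = PMT * (1-(1+i)^(-n))/i * (1+i)
PV_immediate = 6847.6597
PV_due = 6847.6597 * 1.11
= 7600.9022


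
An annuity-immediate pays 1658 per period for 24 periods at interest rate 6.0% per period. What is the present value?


PV = PMT * (1 - (1+i)^(-n)) / i
= 1658 * (1 - (1+0.06)^(-24)) / 0.06
= 1658 * (1 - 0.246979) / 0.06
= 1658 * 12.550358
= 20808.4928


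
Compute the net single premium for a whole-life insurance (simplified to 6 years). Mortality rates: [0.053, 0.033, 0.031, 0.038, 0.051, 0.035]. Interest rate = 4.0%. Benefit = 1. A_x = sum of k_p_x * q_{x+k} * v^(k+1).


v = 0.961538
Year 0: k_p_x=1.0, q=0.053, term=0.050962
Year 1: k_p_x=0.947, q=0.033, term=0.028893
Year 2: k_p_x=0.915749, q=0.031, term=0.025237
Year 3: k_p_x=0.887361, q=0.038, term=0.028824
Year 4: k_p_x=0.853641, q=0.051, term=0.035783
Year 5: k_p_x=0.810105, q=0.035, term=0.022408
A_x = 0.1921


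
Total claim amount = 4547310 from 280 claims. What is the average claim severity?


severity = total / number
= 4547310 / 280
= 16240.3929


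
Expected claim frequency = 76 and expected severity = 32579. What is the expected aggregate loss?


E[S] = E[N] * E[X]
= 76 * 32579
= 2.4760e+06


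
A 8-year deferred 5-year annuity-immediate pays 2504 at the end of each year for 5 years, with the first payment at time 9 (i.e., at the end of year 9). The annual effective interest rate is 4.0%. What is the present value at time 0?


PV at time 8 of the 5-year annuity-immediate:
a_n = 2504 * (1-(1+0.04)^(-5))/0.04 = 11147.3631
Discount back 8 years to time 0:
PV = 11147.3631 * (1+0.04)^(-8)
= 11147.3631 * 0.73069
= 8145.269


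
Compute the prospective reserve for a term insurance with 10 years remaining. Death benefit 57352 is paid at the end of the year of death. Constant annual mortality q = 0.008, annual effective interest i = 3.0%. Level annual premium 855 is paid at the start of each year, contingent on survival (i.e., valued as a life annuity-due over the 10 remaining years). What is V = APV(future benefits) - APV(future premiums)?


v = 1/(1+i) = 0.970874
APV(future benefits) per unit = sum_{k=0}^{9} k_p_x * q * v^(k+1) = 0.065965
APV(future benefits) = 57352 * 0.065965 = 3783.2481
Life annuity-due factor ä_{x:10} = sum_{k=0}^{9} k_p_x * v^k = 8.493046
APV(future premiums) = 855 * 8.493046 = 7261.5546
V = 3783.2481 - 7261.5546
= -3478.3065


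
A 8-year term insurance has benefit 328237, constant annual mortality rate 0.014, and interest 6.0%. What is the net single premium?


NSP = benefit * sum_{k=0}^{n-1} k_p_x * q * v^(k+1)
With constant q=0.014, v=0.943396
Sum = 0.08315
NSP = 328237 * 0.08315
= 27293.0416


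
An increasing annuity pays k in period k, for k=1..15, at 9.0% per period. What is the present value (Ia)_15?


(Ia)_n = sum_{k=1}^{n} k * v^k, v = 1/(1+i)
v = 0.917431
Sum computed term by term:
(Ia)_15 = 51.8676


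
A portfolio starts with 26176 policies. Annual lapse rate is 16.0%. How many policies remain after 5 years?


remaining = initial * (1 - lapse)^years
= 26176 * (1 - 0.16)^5
= 26176 * 0.418212
= 10947.1158


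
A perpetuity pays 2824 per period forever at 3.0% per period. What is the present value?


PV = PMT / i
= 2824 / 0.03
= 94133.3333


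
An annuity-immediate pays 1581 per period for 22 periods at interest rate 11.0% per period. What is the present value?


PV = PMT * (1 - (1+i)^(-n)) / i
= 1581 * (1 - (1+0.11)^(-22)) / 0.11
= 1581 * (1 - 0.100669) / 0.11
= 1581 * 8.175739
= 12925.8435


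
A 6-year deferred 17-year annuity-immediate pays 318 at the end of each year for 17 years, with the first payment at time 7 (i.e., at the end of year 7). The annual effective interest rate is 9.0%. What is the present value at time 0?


PV at time 6 of the 17-year annuity-immediate:
a_n = 318 * (1-(1+0.09)^(-17))/0.09 = 2716.8748
Discount back 6 years to time 0:
PV = 2716.8748 * (1+0.09)^(-6)
= 2716.8748 * 0.596267
= 1619.9837


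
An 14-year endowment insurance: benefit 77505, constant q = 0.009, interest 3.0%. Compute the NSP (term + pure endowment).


Term component = 7466.9707
Pure endowment = 14_p_x * v^14 * benefit = 0.881112 * 0.661118 * 77505 = 45148.1269
NSP = 52615.0977


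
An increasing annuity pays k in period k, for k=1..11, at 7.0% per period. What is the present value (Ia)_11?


(Ia)_n = sum_{k=1}^{n} k * v^k, v = 1/(1+i)
v = 0.934579
Sum computed term by term:
(Ia)_11 = 39.9652


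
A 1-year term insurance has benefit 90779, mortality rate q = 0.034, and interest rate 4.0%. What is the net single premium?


NSP = benefit * q * v
v = 1/(1+i) = 0.961538
NSP = 90779 * 0.034 * 0.961538
= 2967.775


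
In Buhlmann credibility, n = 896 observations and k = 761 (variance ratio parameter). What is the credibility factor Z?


Z = n / (n + k)
= 896 / (896 + 761)
= 896 / 1657
= 0.5407


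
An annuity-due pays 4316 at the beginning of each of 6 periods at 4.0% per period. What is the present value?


PV_due = PMT * (1-(1+i)^(-n))/i * (1+i)
PV_immediate = 22625.0627
PV_due = 22625.0627 * 1.04
= 23530.0652


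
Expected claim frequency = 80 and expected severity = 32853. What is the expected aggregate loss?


E[S] = E[N] * E[X]
= 80 * 32853
= 2.6282e+06


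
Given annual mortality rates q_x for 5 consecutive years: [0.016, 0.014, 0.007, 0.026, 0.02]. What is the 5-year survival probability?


p_k = 1 - q_k for each year
Survival = product of (1 - q_k)
= 0.984 * 0.986 * 0.993 * 0.974 * 0.98
= 0.9196


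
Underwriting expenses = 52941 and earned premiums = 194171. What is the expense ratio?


Expense ratio = expenses / premiums
= 52941 / 194171
= 0.2727


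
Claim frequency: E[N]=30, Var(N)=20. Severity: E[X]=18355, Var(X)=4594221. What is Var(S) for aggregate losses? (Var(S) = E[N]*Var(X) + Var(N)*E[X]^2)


Var(S) = E[N]*Var(X) + Var(N)*E[X]^2
= 30*4594221 + 20*18355^2
= 137826630 + 6738120500
= 6.8759e+09


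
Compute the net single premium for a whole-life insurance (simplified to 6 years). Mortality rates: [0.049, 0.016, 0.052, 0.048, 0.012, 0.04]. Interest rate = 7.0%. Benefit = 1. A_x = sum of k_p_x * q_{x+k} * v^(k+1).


v = 0.934579
Year 0: k_p_x=1.0, q=0.049, term=0.045794
Year 1: k_p_x=0.951, q=0.016, term=0.01329
Year 2: k_p_x=0.935784, q=0.052, term=0.039722
Year 3: k_p_x=0.887123, q=0.048, term=0.032486
Year 4: k_p_x=0.844541, q=0.012, term=0.007226
Year 5: k_p_x=0.834407, q=0.04, term=0.02224
A_x = 0.1608


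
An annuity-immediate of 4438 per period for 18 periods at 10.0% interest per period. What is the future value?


FV = PMT * ((1+i)^n - 1) / i
= 4438 * ((1.1)^18 - 1) / 0.1
= 4438 * (5.559917 - 1) / 0.1
= 202369.1304


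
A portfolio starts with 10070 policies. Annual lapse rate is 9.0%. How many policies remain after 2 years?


remaining = initial * (1 - lapse)^years
= 10070 * (1 - 0.09)^2
= 10070 * 0.8281
= 8338.967


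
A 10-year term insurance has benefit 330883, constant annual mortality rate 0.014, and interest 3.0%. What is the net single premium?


NSP = benefit * sum_{k=0}^{n-1} k_p_x * q * v^(k+1)
With constant q=0.014, v=0.970874
Sum = 0.112559
NSP = 330883 * 0.112559
= 37243.7101


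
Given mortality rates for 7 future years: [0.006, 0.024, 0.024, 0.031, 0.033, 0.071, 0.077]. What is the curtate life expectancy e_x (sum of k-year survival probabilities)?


e_x = sum_{k=1}^{n} k_p_x
k_p_x values:
  1_p_x = 0.994
  2_p_x = 0.970144
  3_p_x = 0.946861
  4_p_x = 0.917508
  5_p_x = 0.88723
  6_p_x = 0.824237
  7_p_x = 0.760771
e_x = 6.3007


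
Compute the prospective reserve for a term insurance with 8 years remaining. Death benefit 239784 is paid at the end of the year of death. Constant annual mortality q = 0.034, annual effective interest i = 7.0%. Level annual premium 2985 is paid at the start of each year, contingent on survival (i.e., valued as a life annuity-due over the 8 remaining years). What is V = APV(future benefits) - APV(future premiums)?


v = 1/(1+i) = 0.934579
APV(future benefits) per unit = sum_{k=0}^{7} k_p_x * q * v^(k+1) = 0.182648
APV(future benefits) = 239784 * 0.182648 = 43795.9841
Life annuity-due factor ä_{x:8} = sum_{k=0}^{7} k_p_x * v^k = 5.748029
APV(future premiums) = 2985 * 5.748029 = 17157.8665
V = 43795.9841 - 17157.8665
= 26638.1176


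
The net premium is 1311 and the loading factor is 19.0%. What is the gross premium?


Gross = net * (1 + loading)
= 1311 * (1 + 0.19)
= 1311 * 1.19
= 1560.09


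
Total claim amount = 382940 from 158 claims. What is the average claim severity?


severity = total / number
= 382940 / 158
= 2423.6709


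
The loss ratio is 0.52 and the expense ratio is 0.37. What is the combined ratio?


Combined ratio = loss ratio + expense ratio
= 0.52 + 0.37
= 0.89


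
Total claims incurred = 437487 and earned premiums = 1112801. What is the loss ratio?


Loss ratio = claims / premiums
= 437487 / 1112801
= 0.3931


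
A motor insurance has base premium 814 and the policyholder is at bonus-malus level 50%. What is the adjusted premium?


adjusted = base * BM_level / 100
= 814 * 50 / 100
= 814 * 0.5
= 407.0


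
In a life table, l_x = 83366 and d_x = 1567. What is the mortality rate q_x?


q_x = d_x / l_x
= 1567 / 83366
= 0.0188


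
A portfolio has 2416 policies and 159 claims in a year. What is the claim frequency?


frequency = claims / policies
= 159 / 2416
= 0.0658


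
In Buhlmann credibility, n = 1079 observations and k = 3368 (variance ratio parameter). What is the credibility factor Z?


Z = n / (n + k)
= 1079 / (1079 + 3368)
= 1079 / 4447
= 0.2426


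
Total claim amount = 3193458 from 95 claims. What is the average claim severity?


severity = total / number
= 3193458 / 95
= 33615.3474


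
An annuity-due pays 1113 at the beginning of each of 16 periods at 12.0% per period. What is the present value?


PV_due = PMT * (1-(1+i)^(-n))/i * (1+i)
PV_immediate = 7762.0466
PV_due = 7762.0466 * 1.12
= 8693.4922


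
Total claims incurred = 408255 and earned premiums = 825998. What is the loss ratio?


Loss ratio = claims / premiums
= 408255 / 825998
= 0.4943


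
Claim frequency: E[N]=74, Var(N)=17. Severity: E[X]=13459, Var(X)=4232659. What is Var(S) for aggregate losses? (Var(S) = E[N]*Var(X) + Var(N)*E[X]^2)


Var(S) = E[N]*Var(X) + Var(N)*E[X]^2
= 74*4232659 + 17*13459^2
= 313216766 + 3079459577
= 3.3927e+09


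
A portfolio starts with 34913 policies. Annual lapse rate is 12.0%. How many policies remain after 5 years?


remaining = initial * (1 - lapse)^years
= 34913 * (1 - 0.12)^5
= 34913 * 0.527732
= 18424.7044


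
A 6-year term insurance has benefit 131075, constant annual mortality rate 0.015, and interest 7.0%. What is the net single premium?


NSP = benefit * sum_{k=0}^{n-1} k_p_x * q * v^(k+1)
With constant q=0.015, v=0.934579
Sum = 0.069075
NSP = 131075 * 0.069075
= 9053.9859


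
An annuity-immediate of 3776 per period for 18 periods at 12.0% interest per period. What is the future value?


FV = PMT * ((1+i)^n - 1) / i
= 3776 * ((1.12)^18 - 1) / 0.12
= 3776 * (7.689966 - 1) / 0.12
= 210510.9237


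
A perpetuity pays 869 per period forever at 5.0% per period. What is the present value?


PV = PMT / i
= 869 / 0.05
= 17380.0


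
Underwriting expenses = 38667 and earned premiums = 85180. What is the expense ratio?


Expense ratio = expenses / premiums
= 38667 / 85180
= 0.4539


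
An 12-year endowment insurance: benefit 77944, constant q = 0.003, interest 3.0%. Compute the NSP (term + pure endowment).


Term component = 2291.9597
Pure endowment = 12_p_x * v^12 * benefit = 0.964588 * 0.70138 * 77944 = 52732.4431
NSP = 55024.4028


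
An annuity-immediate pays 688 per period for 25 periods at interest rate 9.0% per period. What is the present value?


PV = PMT * (1 - (1+i)^(-n)) / i
= 688 * (1 - (1+0.09)^(-25)) / 0.09
= 688 * (1 - 0.115968) / 0.09
= 688 * 9.82258
= 6757.9348


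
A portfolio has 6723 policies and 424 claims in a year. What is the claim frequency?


frequency = claims / policies
= 424 / 6723
= 0.0631


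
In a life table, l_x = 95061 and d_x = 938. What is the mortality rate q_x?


q_x = d_x / l_x
= 938 / 95061
= 0.0099


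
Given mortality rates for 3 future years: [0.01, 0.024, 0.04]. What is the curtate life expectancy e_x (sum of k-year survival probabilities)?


e_x = sum_{k=1}^{n} k_p_x
k_p_x values:
  1_p_x = 0.99
  2_p_x = 0.96624
  3_p_x = 0.92759
e_x = 2.8838


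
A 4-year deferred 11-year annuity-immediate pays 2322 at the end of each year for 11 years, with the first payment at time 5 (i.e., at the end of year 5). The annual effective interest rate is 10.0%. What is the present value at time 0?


PV at time 4 of the 11-year annuity-immediate:
a_n = 2322 * (1-(1+0.1)^(-11))/0.1 = 15081.5317
Discount back 4 years to time 0:
PV = 15081.5317 * (1+0.1)^(-4)
= 15081.5317 * 0.683013
= 10300.889


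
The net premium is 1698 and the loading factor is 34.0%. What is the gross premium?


Gross = net * (1 + loading)
= 1698 * (1 + 0.34)
= 1698 * 1.34
= 2275.32


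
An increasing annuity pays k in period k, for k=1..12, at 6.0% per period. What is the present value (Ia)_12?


(Ia)_n = sum_{k=1}^{n} k * v^k, v = 1/(1+i)
v = 0.943396
Sum computed term by term:
(Ia)_12 = 48.7207


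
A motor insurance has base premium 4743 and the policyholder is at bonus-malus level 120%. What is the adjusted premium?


adjusted = base * BM_level / 100
= 4743 * 120 / 100
= 4743 * 1.2
= 5691.6


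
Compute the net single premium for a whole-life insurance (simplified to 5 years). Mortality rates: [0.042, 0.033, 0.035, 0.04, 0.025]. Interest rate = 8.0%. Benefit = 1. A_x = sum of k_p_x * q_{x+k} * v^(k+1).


v = 0.925926
Year 0: k_p_x=1.0, q=0.042, term=0.038889
Year 1: k_p_x=0.958, q=0.033, term=0.027104
Year 2: k_p_x=0.926386, q=0.035, term=0.025739
Year 3: k_p_x=0.893962, q=0.04, term=0.026284
Year 4: k_p_x=0.858204, q=0.025, term=0.014602
A_x = 0.1326


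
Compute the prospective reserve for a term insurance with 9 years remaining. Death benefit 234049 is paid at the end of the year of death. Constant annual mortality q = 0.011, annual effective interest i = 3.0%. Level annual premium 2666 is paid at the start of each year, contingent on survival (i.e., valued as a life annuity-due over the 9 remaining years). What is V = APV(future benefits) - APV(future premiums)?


v = 1/(1+i) = 0.970874
APV(future benefits) per unit = sum_{k=0}^{8} k_p_x * q * v^(k+1) = 0.082152
APV(future benefits) = 234049 * 0.082152 = 19227.681
Life annuity-due factor ä_{x:9} = sum_{k=0}^{8} k_p_x * v^k = 7.69245
APV(future premiums) = 2666 * 7.69245 = 20508.0705
V = 19227.681 - 20508.0705
= -1280.3896


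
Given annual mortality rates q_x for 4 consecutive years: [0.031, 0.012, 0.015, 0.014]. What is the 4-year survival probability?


p_k = 1 - q_k for each year
Survival = product of (1 - q_k)
= 0.969 * 0.988 * 0.985 * 0.986
= 0.9298


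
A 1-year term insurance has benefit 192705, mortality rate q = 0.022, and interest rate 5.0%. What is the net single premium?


NSP = benefit * q * v
v = 1/(1+i) = 0.952381
NSP = 192705 * 0.022 * 0.952381
= 4037.6286


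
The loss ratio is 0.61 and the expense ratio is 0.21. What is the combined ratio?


Combined ratio = loss ratio + expense ratio
= 0.61 + 0.21
= 0.82


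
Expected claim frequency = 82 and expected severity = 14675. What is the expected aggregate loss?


E[S] = E[N] * E[X]
= 82 * 14675
= 1.2034e+06


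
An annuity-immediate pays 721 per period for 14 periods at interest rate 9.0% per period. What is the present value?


PV = PMT * (1 - (1+i)^(-n)) / i
= 721 * (1 - (1+0.09)^(-14)) / 0.09
= 721 * (1 - 0.299246) / 0.09
= 721 * 7.78615
= 5613.8144


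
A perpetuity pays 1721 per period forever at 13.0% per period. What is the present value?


PV = PMT / i
= 1721 / 0.13
= 13238.4615


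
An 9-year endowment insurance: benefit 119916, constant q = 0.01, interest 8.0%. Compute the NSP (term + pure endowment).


Term component = 7235.1177
Pure endowment = 9_p_x * v^9 * benefit = 0.913517 * 0.500249 * 119916 = 54799.9403
NSP = 62035.0581


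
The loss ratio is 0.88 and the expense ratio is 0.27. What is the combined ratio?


Combined ratio = loss ratio + expense ratio
= 0.88 + 0.27
= 1.15


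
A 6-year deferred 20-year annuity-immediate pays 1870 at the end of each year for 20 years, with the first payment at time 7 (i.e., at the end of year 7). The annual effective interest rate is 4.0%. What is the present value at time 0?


PV at time 6 of the 20-year annuity-immediate:
a_n = 1870 * (1-(1+0.04)^(-20))/0.04 = 25413.9103
Discount back 6 years to time 0:
PV = 25413.9103 * (1+0.04)^(-6)
= 25413.9103 * 0.790315
= 20084.9824


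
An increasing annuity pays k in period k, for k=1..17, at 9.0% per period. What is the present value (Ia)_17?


(Ia)_n = sum_{k=1}^{n} k * v^k, v = 1/(1+i)
v = 0.917431
Sum computed term by term:
(Ia)_17 = 59.8257


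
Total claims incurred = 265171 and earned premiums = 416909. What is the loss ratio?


Loss ratio = claims / premiums
= 265171 / 416909
= 0.636


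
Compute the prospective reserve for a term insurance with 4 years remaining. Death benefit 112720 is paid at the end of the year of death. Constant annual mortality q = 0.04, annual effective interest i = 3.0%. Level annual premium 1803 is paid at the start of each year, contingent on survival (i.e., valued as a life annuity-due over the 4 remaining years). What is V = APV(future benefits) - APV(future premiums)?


v = 1/(1+i) = 0.970874
APV(future benefits) per unit = sum_{k=0}^{3} k_p_x * q * v^(k+1) = 0.140209
APV(future benefits) = 112720 * 0.140209 = 15804.4121
Life annuity-due factor ä_{x:4} = sum_{k=0}^{3} k_p_x * v^k = 3.610394
APV(future premiums) = 1803 * 3.610394 = 6509.5404
V = 15804.4121 - 6509.5404
= 9294.8717


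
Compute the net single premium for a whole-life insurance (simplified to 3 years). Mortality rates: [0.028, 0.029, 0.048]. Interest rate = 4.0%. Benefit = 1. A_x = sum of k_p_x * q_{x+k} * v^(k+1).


v = 0.961538
Year 0: k_p_x=1.0, q=0.028, term=0.026923
Year 1: k_p_x=0.972, q=0.029, term=0.026061
Year 2: k_p_x=0.943812, q=0.048, term=0.040274
A_x = 0.0933


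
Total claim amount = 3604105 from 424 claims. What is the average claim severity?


severity = total / number
= 3604105 / 424
= 8500.2476


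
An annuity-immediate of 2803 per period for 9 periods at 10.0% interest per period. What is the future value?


FV = PMT * ((1+i)^n - 1) / i
= 2803 * ((1.1)^9 - 1) / 0.1
= 2803 * (2.357948 - 1) / 0.1
= 38063.2738


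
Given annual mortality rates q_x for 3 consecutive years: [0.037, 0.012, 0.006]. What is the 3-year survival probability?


p_k = 1 - q_k for each year
Survival = product of (1 - q_k)
= 0.963 * 0.988 * 0.994
= 0.9457


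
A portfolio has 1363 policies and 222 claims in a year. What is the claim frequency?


frequency = claims / policies
= 222 / 1363
= 0.1629


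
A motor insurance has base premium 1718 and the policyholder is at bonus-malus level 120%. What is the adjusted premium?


adjusted = base * BM_level / 100
= 1718 * 120 / 100
= 1718 * 1.2
= 2061.6


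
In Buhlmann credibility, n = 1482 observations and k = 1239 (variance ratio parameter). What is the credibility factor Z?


Z = n / (n + k)
= 1482 / (1482 + 1239)
= 1482 / 2721
= 0.5447


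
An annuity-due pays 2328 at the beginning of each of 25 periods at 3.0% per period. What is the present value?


PV_due = PMT * (1-(1+i)^(-n))/i * (1+i)
PV_immediate = 40537.8078
PV_due = 40537.8078 * 1.03
= 41753.9421


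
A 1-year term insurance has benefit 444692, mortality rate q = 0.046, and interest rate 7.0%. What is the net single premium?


NSP = benefit * q * v
v = 1/(1+i) = 0.934579
NSP = 444692 * 0.046 * 0.934579
= 19117.6


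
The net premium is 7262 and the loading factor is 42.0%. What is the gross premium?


Gross = net * (1 + loading)
= 7262 * (1 + 0.42)
= 7262 * 1.42
= 10312.04


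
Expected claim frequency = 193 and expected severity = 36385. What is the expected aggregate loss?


E[S] = E[N] * E[X]
= 193 * 36385
= 7.0223e+06


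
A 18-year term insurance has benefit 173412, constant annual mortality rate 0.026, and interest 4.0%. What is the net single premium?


NSP = benefit * sum_{k=0}^{n-1} k_p_x * q * v^(k+1)
With constant q=0.026, v=0.961538
Sum = 0.27291
NSP = 173412 * 0.27291
= 47325.8849


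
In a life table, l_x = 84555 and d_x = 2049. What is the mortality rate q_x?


q_x = d_x / l_x
= 2049 / 84555
= 0.0242


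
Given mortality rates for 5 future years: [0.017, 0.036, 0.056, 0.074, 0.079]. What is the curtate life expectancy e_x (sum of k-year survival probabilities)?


e_x = sum_{k=1}^{n} k_p_x
k_p_x values:
  1_p_x = 0.983
  2_p_x = 0.947612
  3_p_x = 0.894546
  4_p_x = 0.828349
  5_p_x = 0.76291
e_x = 4.4164


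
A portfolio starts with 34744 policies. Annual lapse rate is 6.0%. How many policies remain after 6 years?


remaining = initial * (1 - lapse)^years
= 34744 * (1 - 0.06)^6
= 34744 * 0.68987
= 23968.8357


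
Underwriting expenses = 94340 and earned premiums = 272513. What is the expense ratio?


Expense ratio = expenses / premiums
= 94340 / 272513
= 0.3462


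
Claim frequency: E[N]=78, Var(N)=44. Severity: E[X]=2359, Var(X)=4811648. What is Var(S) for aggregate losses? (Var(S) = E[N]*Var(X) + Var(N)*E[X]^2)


Var(S) = E[N]*Var(X) + Var(N)*E[X]^2
= 78*4811648 + 44*2359^2
= 375308544 + 244854764
= 6.2016e+08


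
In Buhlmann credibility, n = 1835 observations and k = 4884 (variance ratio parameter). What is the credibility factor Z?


Z = n / (n + k)
= 1835 / (1835 + 4884)
= 1835 / 6719
= 0.2731


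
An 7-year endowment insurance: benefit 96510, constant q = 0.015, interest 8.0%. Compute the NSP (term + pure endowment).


Term component = 7239.5758
Pure endowment = 7_p_x * v^7 * benefit = 0.899609 * 0.58349 * 96510 = 50659.3532
NSP = 57898.929


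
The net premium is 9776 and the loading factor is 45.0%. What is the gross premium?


Gross = net * (1 + loading)
= 9776 * (1 + 0.45)
= 9776 * 1.45
= 14175.2


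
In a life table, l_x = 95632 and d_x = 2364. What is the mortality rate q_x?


q_x = d_x / l_x
= 2364 / 95632
= 0.0247


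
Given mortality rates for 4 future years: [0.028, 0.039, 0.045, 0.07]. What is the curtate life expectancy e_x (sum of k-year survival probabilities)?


e_x = sum_{k=1}^{n} k_p_x
k_p_x values:
  1_p_x = 0.972
  2_p_x = 0.934092
  3_p_x = 0.892058
  4_p_x = 0.829614
e_x = 3.6278


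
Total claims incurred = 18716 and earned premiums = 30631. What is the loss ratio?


Loss ratio = claims / premiums
= 18716 / 30631
= 0.611


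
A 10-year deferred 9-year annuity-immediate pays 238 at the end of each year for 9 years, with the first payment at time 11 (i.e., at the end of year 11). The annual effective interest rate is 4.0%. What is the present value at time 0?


PV at time 10 of the 9-year annuity-immediate:
a_n = 238 * (1-(1+0.04)^(-9))/0.04 = 1769.6089
Discount back 10 years to time 0:
PV = 1769.6089 * (1+0.04)^(-10)
= 1769.6089 * 0.675564
= 1195.4844


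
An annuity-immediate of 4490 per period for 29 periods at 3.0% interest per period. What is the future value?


FV = PMT * ((1+i)^n - 1) / i
= 4490 * ((1.03)^29 - 1) / 0.03
= 4490 * (2.356566 - 1) / 0.03
= 203032.6374


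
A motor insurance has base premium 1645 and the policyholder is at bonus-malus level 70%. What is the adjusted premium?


adjusted = base * BM_level / 100
= 1645 * 70 / 100
= 1645 * 0.7
= 1151.5


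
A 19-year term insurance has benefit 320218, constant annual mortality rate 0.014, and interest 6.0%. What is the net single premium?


NSP = benefit * sum_{k=0}^{n-1} k_p_x * q * v^(k+1)
With constant q=0.014, v=0.943396
Sum = 0.141354
NSP = 320218 * 0.141354
= 45264.1388


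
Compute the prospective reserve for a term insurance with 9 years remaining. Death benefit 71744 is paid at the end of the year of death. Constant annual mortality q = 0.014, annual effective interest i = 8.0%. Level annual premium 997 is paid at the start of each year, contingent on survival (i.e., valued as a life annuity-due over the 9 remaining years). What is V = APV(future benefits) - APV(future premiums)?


v = 1/(1+i) = 0.925926
APV(future benefits) per unit = sum_{k=0}^{8} k_p_x * q * v^(k+1) = 0.08331
APV(future benefits) = 71744 * 0.08331 = 5976.9758
Life annuity-due factor ä_{x:9} = sum_{k=0}^{8} k_p_x * v^k = 6.426753
APV(future premiums) = 997 * 6.426753 = 6407.473
V = 5976.9758 - 6407.473
= -430.4973


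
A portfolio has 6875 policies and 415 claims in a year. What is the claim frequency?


frequency = claims / policies
= 415 / 6875
= 0.0604


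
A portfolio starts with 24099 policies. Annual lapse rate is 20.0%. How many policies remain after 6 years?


remaining = initial * (1 - lapse)^years
= 24099 * (1 - 0.2)^6
= 24099 * 0.262144
= 6317.4083


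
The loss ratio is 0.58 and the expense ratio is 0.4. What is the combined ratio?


Combined ratio = loss ratio + expense ratio
= 0.58 + 0.4
= 0.98


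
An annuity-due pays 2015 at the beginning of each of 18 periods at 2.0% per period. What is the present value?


PV_due = PMT * (1-(1+i)^(-n))/i * (1+i)
PV_immediate = 30208.943
PV_due = 30208.943 * 1.02
= 30813.1218


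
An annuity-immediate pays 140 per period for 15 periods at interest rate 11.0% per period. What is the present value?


PV = PMT * (1 - (1+i)^(-n)) / i
= 140 * (1 - (1+0.11)^(-15)) / 0.11
= 140 * (1 - 0.209004) / 0.11
= 140 * 7.19087
= 1006.7217


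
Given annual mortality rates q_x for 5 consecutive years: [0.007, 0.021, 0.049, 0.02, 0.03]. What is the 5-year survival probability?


p_k = 1 - q_k for each year
Survival = product of (1 - q_k)
= 0.993 * 0.979 * 0.951 * 0.98 * 0.97
= 0.8788


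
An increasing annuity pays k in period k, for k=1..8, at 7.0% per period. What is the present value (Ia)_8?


(Ia)_n = sum_{k=1}^{n} k * v^k, v = 1/(1+i)
v = 0.934579
Sum computed term by term:
(Ia)_8 = 24.7602


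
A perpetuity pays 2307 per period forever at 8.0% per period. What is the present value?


PV = PMT / i
= 2307 / 0.08
= 28837.5


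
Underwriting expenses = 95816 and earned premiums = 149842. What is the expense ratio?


Expense ratio = expenses / premiums
= 95816 / 149842
= 0.6394


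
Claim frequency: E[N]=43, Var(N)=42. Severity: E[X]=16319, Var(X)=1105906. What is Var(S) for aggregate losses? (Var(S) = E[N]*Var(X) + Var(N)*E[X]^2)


Var(S) = E[N]*Var(X) + Var(N)*E[X]^2
= 43*1105906 + 42*16319^2
= 47553958 + 11185009962
= 1.1233e+10


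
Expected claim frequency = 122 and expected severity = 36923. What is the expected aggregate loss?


E[S] = E[N] * E[X]
= 122 * 36923
= 4.5046e+06


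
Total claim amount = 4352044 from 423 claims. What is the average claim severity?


severity = total / number
= 4352044 / 423
= 10288.5201


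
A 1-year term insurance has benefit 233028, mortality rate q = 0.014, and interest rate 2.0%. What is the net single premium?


NSP = benefit * q * v
v = 1/(1+i) = 0.980392
NSP = 233028 * 0.014 * 0.980392
= 3198.4235


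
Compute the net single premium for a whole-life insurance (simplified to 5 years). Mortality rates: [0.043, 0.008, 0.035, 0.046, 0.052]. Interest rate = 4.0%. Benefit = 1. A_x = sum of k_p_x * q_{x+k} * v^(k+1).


v = 0.961538
Year 0: k_p_x=1.0, q=0.043, term=0.041346
Year 1: k_p_x=0.957, q=0.008, term=0.007078
Year 2: k_p_x=0.949344, q=0.035, term=0.029539
Year 3: k_p_x=0.916117, q=0.046, term=0.036023
Year 4: k_p_x=0.873976, q=0.052, term=0.037354
A_x = 0.1513


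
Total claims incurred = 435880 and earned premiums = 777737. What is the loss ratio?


Loss ratio = claims / premiums
= 435880 / 777737
= 0.5604


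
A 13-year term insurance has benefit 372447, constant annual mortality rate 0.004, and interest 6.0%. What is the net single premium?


NSP = benefit * sum_{k=0}^{n-1} k_p_x * q * v^(k+1)
With constant q=0.004, v=0.943396
Sum = 0.034685
NSP = 372447 * 0.034685
= 12918.4171


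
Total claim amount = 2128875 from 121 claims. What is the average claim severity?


severity = total / number
= 2128875 / 121
= 17594.0083


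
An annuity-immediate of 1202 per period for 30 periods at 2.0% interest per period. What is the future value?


FV = PMT * ((1+i)^n - 1) / i
= 1202 * ((1.02)^30 - 1) / 0.02
= 1202 * (1.811362 - 1) / 0.02
= 48762.8312


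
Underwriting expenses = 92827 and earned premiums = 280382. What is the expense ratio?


Expense ratio = expenses / premiums
= 92827 / 280382
= 0.3311


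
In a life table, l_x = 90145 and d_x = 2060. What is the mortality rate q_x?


q_x = d_x / l_x
= 2060 / 90145
= 0.0229


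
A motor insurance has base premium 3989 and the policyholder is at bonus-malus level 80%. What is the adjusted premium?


adjusted = base * BM_level / 100
= 3989 * 80 / 100
= 3989 * 0.8
= 3191.2


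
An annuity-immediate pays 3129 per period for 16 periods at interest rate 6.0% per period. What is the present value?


PV = PMT * (1 - (1+i)^(-n)) / i
= 3129 * (1 - (1+0.06)^(-16)) / 0.06
= 3129 * (1 - 0.393646) / 0.06
= 3129 * 10.105895
= 31621.3463


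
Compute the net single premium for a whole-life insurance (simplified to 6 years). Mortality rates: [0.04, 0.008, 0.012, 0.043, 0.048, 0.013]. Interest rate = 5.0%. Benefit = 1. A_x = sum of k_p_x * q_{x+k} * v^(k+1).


v = 0.952381
Year 0: k_p_x=1.0, q=0.04, term=0.038095
Year 1: k_p_x=0.96, q=0.008, term=0.006966
Year 2: k_p_x=0.95232, q=0.012, term=0.009872
Year 3: k_p_x=0.940892, q=0.043, term=0.033285
Year 4: k_p_x=0.900434, q=0.048, term=0.033865
Year 5: k_p_x=0.857213, q=0.013, term=0.008316
A_x = 0.1304


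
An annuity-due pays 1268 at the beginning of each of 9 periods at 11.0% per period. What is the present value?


PV_due = PMT * (1-(1+i)^(-n))/i * (1+i)
PV_immediate = 7020.9763
PV_due = 7020.9763 * 1.11
= 7793.2837


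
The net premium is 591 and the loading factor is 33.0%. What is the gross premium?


Gross = net * (1 + loading)
= 591 * (1 + 0.33)
= 591 * 1.33
= 786.03


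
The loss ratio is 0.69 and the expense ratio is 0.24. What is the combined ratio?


Combined ratio = loss ratio + expense ratio
= 0.69 + 0.24
= 0.93


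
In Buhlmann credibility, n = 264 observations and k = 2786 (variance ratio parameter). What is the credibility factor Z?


Z = n / (n + k)
= 264 / (264 + 2786)
= 264 / 3050
= 0.0866


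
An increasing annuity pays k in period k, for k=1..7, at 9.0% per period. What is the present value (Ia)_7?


(Ia)_n = sum_{k=1}^{n} k * v^k, v = 1/(1+i)
v = 0.917431
Sum computed term by term:
(Ia)_7 = 18.4075


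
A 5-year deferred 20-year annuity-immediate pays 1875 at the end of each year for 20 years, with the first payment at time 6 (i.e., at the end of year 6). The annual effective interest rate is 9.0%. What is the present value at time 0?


PV at time 5 of the 20-year annuity-immediate:
a_n = 1875 * (1-(1+0.09)^(-20))/0.09 = 17116.0231
Discount back 5 years to time 0:
PV = 17116.0231 * (1+0.09)^(-5)
= 17116.0231 * 0.649931
= 11124.2406


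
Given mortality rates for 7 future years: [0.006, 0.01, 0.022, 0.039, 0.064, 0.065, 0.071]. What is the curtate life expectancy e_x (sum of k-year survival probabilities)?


e_x = sum_{k=1}^{n} k_p_x
k_p_x values:
  1_p_x = 0.994
  2_p_x = 0.98406
  3_p_x = 0.962411
  4_p_x = 0.924877
  5_p_x = 0.865685
  6_p_x = 0.809415
  7_p_x = 0.751947
e_x = 6.2924


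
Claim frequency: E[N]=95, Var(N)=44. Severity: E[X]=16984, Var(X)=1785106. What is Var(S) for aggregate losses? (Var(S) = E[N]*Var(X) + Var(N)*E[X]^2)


Var(S) = E[N]*Var(X) + Var(N)*E[X]^2
= 95*1785106 + 44*16984^2
= 169585070 + 12692075264
= 1.2862e+10


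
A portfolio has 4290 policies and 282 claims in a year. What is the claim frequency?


frequency = claims / policies
= 282 / 4290
= 0.0657


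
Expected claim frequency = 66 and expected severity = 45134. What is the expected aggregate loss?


E[S] = E[N] * E[X]
= 66 * 45134
= 2.9788e+06


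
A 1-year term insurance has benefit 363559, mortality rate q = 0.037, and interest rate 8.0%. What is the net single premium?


NSP = benefit * q * v
v = 1/(1+i) = 0.925926
NSP = 363559 * 0.037 * 0.925926
= 12455.262


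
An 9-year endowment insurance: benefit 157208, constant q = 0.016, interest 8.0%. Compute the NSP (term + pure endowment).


Term component = 14865.1861
Pure endowment = 9_p_x * v^9 * benefit = 0.86488 * 0.500249 * 157208 = 68016.8835
NSP = 82882.0696


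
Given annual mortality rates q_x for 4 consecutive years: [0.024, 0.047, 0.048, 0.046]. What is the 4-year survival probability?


p_k = 1 - q_k for each year
Survival = product of (1 - q_k)
= 0.976 * 0.953 * 0.952 * 0.954
= 0.8447


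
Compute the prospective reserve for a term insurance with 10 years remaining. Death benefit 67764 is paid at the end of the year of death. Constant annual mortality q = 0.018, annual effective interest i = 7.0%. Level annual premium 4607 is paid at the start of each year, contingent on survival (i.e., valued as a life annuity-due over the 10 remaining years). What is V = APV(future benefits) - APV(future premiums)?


v = 1/(1+i) = 0.934579
APV(future benefits) per unit = sum_{k=0}^{9} k_p_x * q * v^(k+1) = 0.117836
APV(future benefits) = 67764 * 0.117836 = 7985.0322
Life annuity-due factor ä_{x:10} = sum_{k=0}^{9} k_p_x * v^k = 7.00469
APV(future premiums) = 4607 * 7.00469 = 32270.6062
V = 7985.0322 - 32270.6062
= -24285.574
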